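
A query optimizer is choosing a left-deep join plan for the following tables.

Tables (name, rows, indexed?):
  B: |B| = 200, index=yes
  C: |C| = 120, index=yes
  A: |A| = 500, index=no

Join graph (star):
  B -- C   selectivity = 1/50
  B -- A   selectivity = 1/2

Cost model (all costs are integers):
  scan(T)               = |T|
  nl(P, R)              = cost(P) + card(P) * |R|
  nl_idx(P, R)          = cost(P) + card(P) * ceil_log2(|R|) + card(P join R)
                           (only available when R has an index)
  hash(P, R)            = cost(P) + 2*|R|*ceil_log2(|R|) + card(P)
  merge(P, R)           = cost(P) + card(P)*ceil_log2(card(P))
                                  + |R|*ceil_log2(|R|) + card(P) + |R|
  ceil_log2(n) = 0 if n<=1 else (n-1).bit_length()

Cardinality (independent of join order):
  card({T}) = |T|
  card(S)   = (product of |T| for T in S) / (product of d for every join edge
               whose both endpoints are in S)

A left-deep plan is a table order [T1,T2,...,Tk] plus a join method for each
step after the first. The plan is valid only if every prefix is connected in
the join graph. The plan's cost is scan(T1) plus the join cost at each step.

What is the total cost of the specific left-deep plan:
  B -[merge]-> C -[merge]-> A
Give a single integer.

step 1: scan B: cost=200, card=200
step 2: join C via merge
    card(P join C) = 200*120/(50) = 480
    cost = 200 + 200*8 + 120*7 + 200 + 120 = 2960
step 3: join A via merge
    card(P join A) = 480*500/(2) = 120000
    cost = 2960 + 480*9 + 500*9 + 480 + 500 = 12760

12760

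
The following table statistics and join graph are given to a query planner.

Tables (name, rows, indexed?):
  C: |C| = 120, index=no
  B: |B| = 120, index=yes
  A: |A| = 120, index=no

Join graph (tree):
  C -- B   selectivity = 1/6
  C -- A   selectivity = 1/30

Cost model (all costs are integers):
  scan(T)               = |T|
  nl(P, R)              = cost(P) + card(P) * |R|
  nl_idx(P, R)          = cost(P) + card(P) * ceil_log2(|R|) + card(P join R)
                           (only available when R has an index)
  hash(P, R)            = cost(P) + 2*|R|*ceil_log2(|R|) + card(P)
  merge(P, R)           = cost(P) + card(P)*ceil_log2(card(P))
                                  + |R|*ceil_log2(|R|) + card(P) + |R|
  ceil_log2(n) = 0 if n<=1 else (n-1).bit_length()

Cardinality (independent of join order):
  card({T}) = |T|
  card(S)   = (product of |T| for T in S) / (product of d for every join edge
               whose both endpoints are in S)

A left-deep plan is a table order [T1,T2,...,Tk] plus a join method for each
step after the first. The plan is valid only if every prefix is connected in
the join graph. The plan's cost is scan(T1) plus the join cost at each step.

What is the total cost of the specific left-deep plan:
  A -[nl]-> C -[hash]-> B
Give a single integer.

step 1: scan A: cost=120, card=120
step 2: join C via nl
    card(P join C) = 120*120/(30) = 480
    cost = 120 + 120*120 = 14520
step 3: join B via hash
    card(P join B) = 480*120/(6) = 9600
    cost = 14520 + 2*120*7 + 480 = 16680

16680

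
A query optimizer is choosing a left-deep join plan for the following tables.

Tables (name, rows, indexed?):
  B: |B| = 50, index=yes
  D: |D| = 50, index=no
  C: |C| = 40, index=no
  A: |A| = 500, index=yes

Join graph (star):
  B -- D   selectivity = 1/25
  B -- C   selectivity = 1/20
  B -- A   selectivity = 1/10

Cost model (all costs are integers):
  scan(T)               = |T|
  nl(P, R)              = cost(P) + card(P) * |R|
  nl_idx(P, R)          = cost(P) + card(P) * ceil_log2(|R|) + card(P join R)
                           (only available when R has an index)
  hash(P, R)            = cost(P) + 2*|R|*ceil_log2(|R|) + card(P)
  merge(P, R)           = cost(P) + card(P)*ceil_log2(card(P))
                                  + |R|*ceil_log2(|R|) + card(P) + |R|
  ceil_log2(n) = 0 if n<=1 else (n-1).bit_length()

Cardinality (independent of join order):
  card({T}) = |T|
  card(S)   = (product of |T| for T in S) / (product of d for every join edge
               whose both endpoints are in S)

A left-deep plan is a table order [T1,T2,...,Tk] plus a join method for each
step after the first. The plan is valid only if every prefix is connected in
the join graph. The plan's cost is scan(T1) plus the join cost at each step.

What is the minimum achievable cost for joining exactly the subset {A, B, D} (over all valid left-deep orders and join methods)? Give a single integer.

Selinger DP over subsets of {A,B,D}:
  {B}: scan cost=50, card=50
  {D}: scan cost=50, card=50
  {A}: scan cost=500, card=500
  {BD}: card=100; try (B,nl_idx)→450, (D,hash)→700, (B,hash)→700, (D,merge)→750, (B,merge)→750, (D,nl)→2550 …(+1); best=450 via (B,nl_idx)
  {AB}: card=2500; try (B,hash)→1600, (A,nl_idx)→3000, (A,merge)→5400, (B,merge)→5850, (B,nl_idx)→6000, (A,hash)→9100 …(+2); best=1600 via (B,hash)
  {ABD}: card=5000; try (D,hash)→4700, (A,merge)→6250, (A,nl_idx)→6350, (A,hash)→9550, (D,merge)→34450, (A,nl)→50450 …(+1); best=4700 via (D,hash)

4700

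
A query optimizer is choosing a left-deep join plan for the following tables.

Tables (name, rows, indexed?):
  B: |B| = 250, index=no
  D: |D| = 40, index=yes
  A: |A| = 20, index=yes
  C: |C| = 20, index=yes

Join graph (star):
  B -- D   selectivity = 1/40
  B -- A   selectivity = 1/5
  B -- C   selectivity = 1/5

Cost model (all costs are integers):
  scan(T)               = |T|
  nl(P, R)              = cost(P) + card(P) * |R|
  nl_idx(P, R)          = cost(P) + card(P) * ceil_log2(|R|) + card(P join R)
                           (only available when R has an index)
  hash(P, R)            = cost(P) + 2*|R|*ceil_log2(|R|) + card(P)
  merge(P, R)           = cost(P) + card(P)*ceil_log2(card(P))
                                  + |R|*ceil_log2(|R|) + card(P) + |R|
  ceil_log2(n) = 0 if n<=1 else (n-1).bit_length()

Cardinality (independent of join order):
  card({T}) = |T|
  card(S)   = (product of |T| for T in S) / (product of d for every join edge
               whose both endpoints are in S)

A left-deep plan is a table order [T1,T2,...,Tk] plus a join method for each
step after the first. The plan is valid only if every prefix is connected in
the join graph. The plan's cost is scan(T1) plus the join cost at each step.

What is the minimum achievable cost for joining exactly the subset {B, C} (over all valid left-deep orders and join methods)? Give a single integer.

Selinger DP over subsets of {B,C}:
  {B}: scan cost=250, card=250
  {C}: scan cost=20, card=20
  {BC}: card=1000; try (C,hash)→700, (B,merge)→2390, (C,nl_idx)→2500, (C,merge)→2620, (B,hash)→4040, (B,nl)→5020 …(+1); best=700 via (C,hash)

700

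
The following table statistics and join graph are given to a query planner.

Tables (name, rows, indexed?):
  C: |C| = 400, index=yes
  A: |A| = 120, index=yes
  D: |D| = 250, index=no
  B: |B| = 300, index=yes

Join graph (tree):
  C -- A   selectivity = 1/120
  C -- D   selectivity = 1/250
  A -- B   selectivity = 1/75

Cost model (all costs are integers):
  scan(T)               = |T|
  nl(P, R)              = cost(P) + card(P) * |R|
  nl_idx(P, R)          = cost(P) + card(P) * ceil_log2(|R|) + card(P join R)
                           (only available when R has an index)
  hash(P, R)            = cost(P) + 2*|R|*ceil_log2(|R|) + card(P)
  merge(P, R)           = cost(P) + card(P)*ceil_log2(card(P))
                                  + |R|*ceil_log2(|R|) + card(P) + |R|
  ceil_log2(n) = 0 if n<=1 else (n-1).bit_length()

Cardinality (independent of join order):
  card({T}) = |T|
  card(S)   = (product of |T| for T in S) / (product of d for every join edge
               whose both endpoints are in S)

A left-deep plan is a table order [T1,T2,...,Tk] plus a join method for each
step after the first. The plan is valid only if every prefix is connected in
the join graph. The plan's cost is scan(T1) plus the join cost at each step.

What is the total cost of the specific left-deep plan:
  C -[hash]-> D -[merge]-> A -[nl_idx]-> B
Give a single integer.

step 1: scan C: cost=400, card=400
step 2: join D via hash
    card(P join D) = 400*250/(250) = 400
    cost = 400 + 2*250*8 + 400 = 4800
step 3: join A via merge
    card(P join A) = 400*120/(120) = 400
    cost = 4800 + 400*9 + 120*7 + 400 + 120 = 9760
step 4: join B via nl_idx
    card(P join B) = 400*300/(75) = 1600
    cost = 9760 + 400*9 + 1600 = 14960

14960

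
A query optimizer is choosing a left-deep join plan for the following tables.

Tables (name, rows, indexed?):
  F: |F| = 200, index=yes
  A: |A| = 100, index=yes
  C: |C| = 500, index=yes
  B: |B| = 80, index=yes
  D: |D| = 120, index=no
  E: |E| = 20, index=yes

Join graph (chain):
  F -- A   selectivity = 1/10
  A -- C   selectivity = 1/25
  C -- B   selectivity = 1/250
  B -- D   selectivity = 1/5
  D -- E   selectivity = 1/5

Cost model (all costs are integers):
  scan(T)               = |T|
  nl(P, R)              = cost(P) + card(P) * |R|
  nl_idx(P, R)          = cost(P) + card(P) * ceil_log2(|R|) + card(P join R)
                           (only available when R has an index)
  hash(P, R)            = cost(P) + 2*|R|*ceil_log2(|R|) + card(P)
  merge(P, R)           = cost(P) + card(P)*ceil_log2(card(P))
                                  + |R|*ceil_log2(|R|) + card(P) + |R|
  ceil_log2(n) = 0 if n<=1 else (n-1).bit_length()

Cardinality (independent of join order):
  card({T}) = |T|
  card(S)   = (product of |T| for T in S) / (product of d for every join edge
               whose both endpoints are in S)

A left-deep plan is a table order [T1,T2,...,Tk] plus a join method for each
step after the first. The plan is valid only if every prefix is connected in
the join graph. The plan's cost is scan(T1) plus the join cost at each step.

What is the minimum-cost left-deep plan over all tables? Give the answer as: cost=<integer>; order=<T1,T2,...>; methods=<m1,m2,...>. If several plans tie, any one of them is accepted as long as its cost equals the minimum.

cost=85040; order=B,C,A,D,E,F; methods=nl_idx,hash,hash,hash,hash

Selinger DP (subsets sized 1..n):
  {F}: scan cost=200, card=200
  {A}: scan cost=100, card=100
  {C}: scan cost=500, card=500
  {B}: scan cost=80, card=80
  {D}: scan cost=120, card=120
  {E}: scan cost=20, card=20
  {AF}: card=2000; try (A,hash)→1800, (F,merge)→2700, (A,merge)→2800, (F,nl_idx)→2900, (F,hash)→3400, (A,nl_idx)→3600 …(+2); best=1800 via (A,hash)
  {AC}: card=2000; try (A,hash)→2400, (C,nl_idx)→3000, (C,merge)→5900, (A,nl_idx)→6000, (A,merge)→6300, (C,hash)→9200 …(+2); best=2400 via (A,hash)
  {BC}: card=160; try (C,nl_idx)→960, (B,hash)→2120, (B,nl_idx)→4160, (C,merge)→5720, (B,merge)→6140, (C,hash)→9160 …(+2); best=960 via (C,nl_idx)
  {BD}: card=1920; try (B,hash)→1360, (D,merge)→1680, (B,merge)→1720, (D,hash)→1840, (B,nl_idx)→2880, (D,nl)→9680 …(+1); best=1360 via (B,hash)
  {DE}: card=480; try (E,hash)→440, (D,merge)→1100, (E,merge)→1200, (E,nl_idx)→1200, (D,hash)→1720, (D,nl)→2420 …(+1); best=440 via (E,hash)
  {ACF}: card=40000; try (F,hash)→7600, (C,hash)→12800, (F,merge)→28200, (C,merge)→30800, (F,nl_idx)→58400, (C,nl_idx)→59800 …(+2); best=7600 via (F,hash)
  {ABC}: card=640; try (A,hash)→2520, (A,nl_idx)→2720, (A,merge)→3200, (B,hash)→5520, (A,nl)→16960, (B,nl_idx)→17040 …(+2); best=2520 via (A,hash)
  {BCD}: card=3840; try (D,hash)→2800, (D,merge)→3360, (C,hash)→12280, (D,nl)→20160, (C,nl_idx)→22480, (C,merge)→29400 …(+1); best=2800 via (D,hash)
  {BDE}: card=7680; try (B,hash)→2040, (E,hash)→3480, (B,merge)→5880, (B,nl_idx)→11480, (E,nl_idx)→18640, (E,merge)→24520 …(+2); best=2040 via (B,hash)
  {ABCF}: card=12800; try (F,hash)→6360, (F,merge)→11360, (F,nl_idx)→20440, (B,hash)→48720, (F,nl)→130520, (B,nl_idx)→300400 …(+2); best=6360 via (F,hash)
  {ABCD}: card=15360; try (D,hash)→4840, (A,hash)→8040, (D,merge)→10520, (A,nl_idx)→45040, (A,merge)→53520, (D,nl)→79320 …(+1); best=4840 via (D,hash)
  {BCDE}: card=15360; try (E,hash)→6840, (C,hash)→18720, (E,nl_idx)→37360, (E,merge)→52840, (E,nl)→79600, (C,nl_idx)→86520 …(+2); best=6840 via (E,hash)
  {ABCDF}: card=307200; try (D,hash)→20840, (F,hash)→23400, (D,merge)→199320, (F,merge)→237040, (F,nl_idx)→434920, (D,nl)→1542360 …(+1); best=20840 via (D,hash)
  {ABCDE}: card=61440; try (E,hash)→20400, (A,hash)→23600, (E,nl_idx)→143080, (A,nl_idx)→175800, (E,merge)→235360, (A,merge)→238040 …(+2); best=20400 via (E,hash)
  {ABCDEF}: card=1228800; try (F,hash)→85040, (E,hash)→328240, (F,merge)→1066680, (F,nl_idx)→1740720, (E,nl_idx)→2785640, (E,nl)→6164840 …(+2); best=85040 via (F,hash)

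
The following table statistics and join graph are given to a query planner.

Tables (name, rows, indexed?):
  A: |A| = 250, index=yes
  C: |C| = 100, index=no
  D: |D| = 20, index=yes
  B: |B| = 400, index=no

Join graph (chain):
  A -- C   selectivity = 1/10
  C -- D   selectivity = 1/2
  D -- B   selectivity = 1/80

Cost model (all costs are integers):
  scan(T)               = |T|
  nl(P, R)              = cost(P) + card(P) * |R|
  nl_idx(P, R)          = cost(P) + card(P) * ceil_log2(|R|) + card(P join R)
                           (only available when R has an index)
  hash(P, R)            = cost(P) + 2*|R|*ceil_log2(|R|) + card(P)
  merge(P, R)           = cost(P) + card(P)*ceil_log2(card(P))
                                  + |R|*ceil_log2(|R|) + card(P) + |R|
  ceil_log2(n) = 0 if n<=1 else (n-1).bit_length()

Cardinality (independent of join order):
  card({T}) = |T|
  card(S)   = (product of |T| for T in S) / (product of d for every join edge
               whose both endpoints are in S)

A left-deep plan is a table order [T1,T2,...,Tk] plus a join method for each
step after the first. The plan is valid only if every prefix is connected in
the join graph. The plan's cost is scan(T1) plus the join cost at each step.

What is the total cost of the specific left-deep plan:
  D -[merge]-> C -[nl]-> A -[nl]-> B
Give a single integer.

step 1: scan D: cost=20, card=20
step 2: join C via merge
    card(P join C) = 20*100/(2) = 1000
    cost = 20 + 20*5 + 100*7 + 20 + 100 = 940
step 3: join A via nl
    card(P join A) = 1000*250/(10) = 25000
    cost = 940 + 1000*250 = 250940
step 4: join B via nl
    card(P join B) = 25000*400/(80) = 125000
    cost = 250940 + 25000*400 = 10250940

10250940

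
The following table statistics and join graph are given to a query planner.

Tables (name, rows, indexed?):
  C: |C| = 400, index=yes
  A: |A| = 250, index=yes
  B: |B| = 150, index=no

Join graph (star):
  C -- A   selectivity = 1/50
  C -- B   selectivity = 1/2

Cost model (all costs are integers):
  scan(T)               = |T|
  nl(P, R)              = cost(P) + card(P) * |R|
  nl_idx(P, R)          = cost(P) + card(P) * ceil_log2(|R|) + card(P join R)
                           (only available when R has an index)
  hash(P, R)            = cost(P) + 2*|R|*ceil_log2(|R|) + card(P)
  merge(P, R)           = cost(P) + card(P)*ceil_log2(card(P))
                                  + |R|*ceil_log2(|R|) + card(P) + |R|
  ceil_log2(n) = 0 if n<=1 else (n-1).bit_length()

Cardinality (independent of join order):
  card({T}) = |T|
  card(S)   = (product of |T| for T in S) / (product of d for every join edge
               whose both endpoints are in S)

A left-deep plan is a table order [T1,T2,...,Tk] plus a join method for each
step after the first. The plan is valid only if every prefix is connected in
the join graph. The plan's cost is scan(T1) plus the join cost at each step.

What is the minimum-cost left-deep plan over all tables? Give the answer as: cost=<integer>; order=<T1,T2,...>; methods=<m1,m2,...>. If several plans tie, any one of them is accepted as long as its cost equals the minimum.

cost=8900; order=A,C,B; methods=nl_idx,hash

Selinger DP (subsets sized 1..n):
  {C}: scan cost=400, card=400
  {A}: scan cost=250, card=250
  {B}: scan cost=150, card=150
  {AC}: card=2000; try (C,nl_idx)→4500, (A,hash)→4800, (A,nl_idx)→5600, (C,merge)→6500, (A,merge)→6650, (C,hash)→7700 …(+2); best=4500 via (C,nl_idx)
  {BC}: card=30000; try (B,hash)→3200, (C,merge)→5500, (B,merge)→5750, (C,hash)→7500, (C,nl_idx)→31500, (C,nl)→60150 …(+1); best=3200 via (B,hash)
  {ABC}: card=150000; try (B,hash)→8900, (B,merge)→29850, (A,hash)→37200, (B,nl)→304500, (A,nl_idx)→393200, (A,merge)→485450 …(+1); best=8900 via (B,hash)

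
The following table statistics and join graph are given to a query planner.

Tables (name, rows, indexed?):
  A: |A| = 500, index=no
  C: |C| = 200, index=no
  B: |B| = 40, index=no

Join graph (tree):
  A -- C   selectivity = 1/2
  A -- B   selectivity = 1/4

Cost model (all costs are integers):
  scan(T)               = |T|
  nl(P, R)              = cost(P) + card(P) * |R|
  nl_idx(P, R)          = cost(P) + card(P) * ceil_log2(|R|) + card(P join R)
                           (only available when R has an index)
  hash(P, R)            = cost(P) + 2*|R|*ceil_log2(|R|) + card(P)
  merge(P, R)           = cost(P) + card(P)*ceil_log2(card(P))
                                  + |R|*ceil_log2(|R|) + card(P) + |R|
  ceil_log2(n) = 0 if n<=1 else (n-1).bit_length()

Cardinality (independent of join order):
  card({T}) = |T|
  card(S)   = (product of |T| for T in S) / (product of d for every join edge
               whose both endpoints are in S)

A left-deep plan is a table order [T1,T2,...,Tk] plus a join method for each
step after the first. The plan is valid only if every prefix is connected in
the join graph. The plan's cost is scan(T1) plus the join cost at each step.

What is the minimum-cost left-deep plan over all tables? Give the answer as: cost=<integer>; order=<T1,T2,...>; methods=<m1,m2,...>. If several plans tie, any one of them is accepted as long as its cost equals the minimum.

Selinger DP (subsets sized 1..n):
  {A}: scan cost=500, card=500
  {C}: scan cost=200, card=200
  {B}: scan cost=40, card=40
  {AC}: card=50000; try (C,hash)→4200, (A,merge)→7000, (C,merge)→7300, (A,hash)→9400, (A,nl)→100200, (C,nl)→100500; best=4200 via (C,hash)
  {AB}: card=5000; try (B,hash)→1480, (A,merge)→5320, (B,merge)→5780, (A,hash)→9080, (A,nl)→20040, (B,nl)→20500; best=1480 via (B,hash)
  {ABC}: card=500000; try (C,hash)→9680, (B,hash)→54680, (C,merge)→73280, (B,merge)→854480, (C,nl)→1001480, (B,nl)→2004200; best=9680 via (C,hash)

cost=9680; order=A,B,C; methods=hash,hash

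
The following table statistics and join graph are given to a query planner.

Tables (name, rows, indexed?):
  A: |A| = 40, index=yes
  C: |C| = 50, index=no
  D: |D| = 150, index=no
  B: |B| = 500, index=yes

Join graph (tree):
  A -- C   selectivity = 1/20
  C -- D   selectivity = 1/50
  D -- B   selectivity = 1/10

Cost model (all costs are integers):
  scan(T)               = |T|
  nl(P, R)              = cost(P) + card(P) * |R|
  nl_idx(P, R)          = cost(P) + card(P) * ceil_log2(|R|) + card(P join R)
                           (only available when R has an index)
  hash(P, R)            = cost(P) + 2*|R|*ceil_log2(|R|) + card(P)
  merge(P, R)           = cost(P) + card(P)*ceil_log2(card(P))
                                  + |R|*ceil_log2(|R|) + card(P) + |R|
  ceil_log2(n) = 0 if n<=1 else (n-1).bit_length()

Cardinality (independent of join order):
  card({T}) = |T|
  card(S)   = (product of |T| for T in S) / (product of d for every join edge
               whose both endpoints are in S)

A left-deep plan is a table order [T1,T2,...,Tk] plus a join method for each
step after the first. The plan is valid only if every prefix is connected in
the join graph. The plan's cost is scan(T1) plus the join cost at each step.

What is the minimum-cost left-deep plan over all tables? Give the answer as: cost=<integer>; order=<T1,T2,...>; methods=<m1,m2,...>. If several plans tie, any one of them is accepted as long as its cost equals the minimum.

Selinger DP (subsets sized 1..n):
  {A}: scan cost=40, card=40
  {C}: scan cost=50, card=50
  {D}: scan cost=150, card=150
  {B}: scan cost=500, card=500
  {AC}: card=100; try (A,nl_idx)→450, (A,hash)→580, (C,merge)→670, (C,hash)→680, (A,merge)→680, (C,nl)→2040 …(+1); best=450 via (A,nl_idx)
  {CD}: card=150; try (C,hash)→900, (D,merge)→1750, (C,merge)→1850, (D,hash)→2500, (D,nl)→7550, (C,nl)→7650; best=900 via (C,hash)
  {BD}: card=7500; try (D,hash)→3400, (B,merge)→6500, (D,merge)→6850, (B,nl_idx)→9000, (B,hash)→9300, (B,nl)→75150 …(+1); best=3400 via (D,hash)
  {ACD}: card=300; try (A,hash)→1530, (A,nl_idx)→2100, (A,merge)→2530, (D,merge)→2600, (D,hash)→2950, (A,nl)→6900 …(+1); best=1530 via (A,hash)
  {BCD}: card=7500; try (B,merge)→7250, (B,nl_idx)→9750, (B,hash)→10050, (C,hash)→11500, (B,nl)→75900, (C,merge)→108750 …(+1); best=7250 via (B,merge)
  {ABCD}: card=15000; try (B,merge)→9530, (B,hash)→10830, (A,hash)→15230, (B,nl_idx)→19230, (A,nl_idx)→67250, (A,merge)→112530 …(+2); best=9530 via (B,merge)

cost=9530; order=D,C,A,B; methods=hash,hash,merge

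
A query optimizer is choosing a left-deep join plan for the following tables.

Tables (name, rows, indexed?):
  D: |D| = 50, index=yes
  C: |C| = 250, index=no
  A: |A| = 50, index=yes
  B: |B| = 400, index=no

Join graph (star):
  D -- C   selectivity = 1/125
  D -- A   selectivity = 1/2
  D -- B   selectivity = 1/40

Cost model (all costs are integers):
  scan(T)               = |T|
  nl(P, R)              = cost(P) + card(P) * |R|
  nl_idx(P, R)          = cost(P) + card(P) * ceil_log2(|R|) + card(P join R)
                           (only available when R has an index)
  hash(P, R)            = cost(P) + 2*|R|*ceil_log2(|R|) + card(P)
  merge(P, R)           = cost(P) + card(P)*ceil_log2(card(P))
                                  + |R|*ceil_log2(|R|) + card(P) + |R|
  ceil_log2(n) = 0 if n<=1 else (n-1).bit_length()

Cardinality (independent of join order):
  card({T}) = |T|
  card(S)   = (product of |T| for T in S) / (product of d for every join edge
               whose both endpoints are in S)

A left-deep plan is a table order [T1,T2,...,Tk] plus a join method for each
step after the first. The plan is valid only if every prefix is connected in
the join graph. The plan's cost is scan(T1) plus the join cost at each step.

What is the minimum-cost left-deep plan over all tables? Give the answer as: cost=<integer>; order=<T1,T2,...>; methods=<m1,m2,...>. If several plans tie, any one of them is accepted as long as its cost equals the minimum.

Selinger DP (subsets sized 1..n):
  {D}: scan cost=50, card=50
  {C}: scan cost=250, card=250
  {A}: scan cost=50, card=50
  {B}: scan cost=400, card=400
  {CD}: card=100; try (D,hash)→1100, (D,nl_idx)→1850, (C,merge)→2650, (D,merge)→2850, (C,hash)→4100, (C,nl)→12550 …(+1); best=1100 via (D,hash)
  {AD}: card=1250; try (D,hash)→700, (A,hash)→700, (D,merge)→750, (A,merge)→750, (D,nl_idx)→1600, (A,nl_idx)→1600 …(+2); best=700 via (D,hash)
  {BD}: card=500; try (D,hash)→1400, (D,nl_idx)→3300, (B,merge)→4400, (D,merge)→4750, (B,hash)→7300, (B,nl)→20050 …(+1); best=1400 via (D,hash)
  {ACD}: card=2500; try (A,hash)→1800, (A,merge)→2250, (A,nl_idx)→4200, (C,hash)→5950, (A,nl)→6100, (C,merge)→17950 …(+1); best=1800 via (A,hash)
  {BCD}: card=1000; try (C,hash)→5900, (B,merge)→5900, (B,hash)→8400, (C,merge)→8650, (B,nl)→41100, (C,nl)→126400; best=5900 via (C,hash)
  {ABD}: card=12500; try (A,hash)→2500, (A,merge)→6750, (B,hash)→9150, (A,nl_idx)→16900, (B,merge)→19700, (A,nl)→26400 …(+1); best=2500 via (A,hash)
  {ABCD}: card=25000; try (A,hash)→7500, (B,hash)→11500, (A,merge)→17250, (C,hash)→19000, (A,nl_idx)→36900, (B,merge)→38300 …(+4); best=7500 via (A,hash)

cost=7500; order=B,D,C,A; methods=hash,hash,hash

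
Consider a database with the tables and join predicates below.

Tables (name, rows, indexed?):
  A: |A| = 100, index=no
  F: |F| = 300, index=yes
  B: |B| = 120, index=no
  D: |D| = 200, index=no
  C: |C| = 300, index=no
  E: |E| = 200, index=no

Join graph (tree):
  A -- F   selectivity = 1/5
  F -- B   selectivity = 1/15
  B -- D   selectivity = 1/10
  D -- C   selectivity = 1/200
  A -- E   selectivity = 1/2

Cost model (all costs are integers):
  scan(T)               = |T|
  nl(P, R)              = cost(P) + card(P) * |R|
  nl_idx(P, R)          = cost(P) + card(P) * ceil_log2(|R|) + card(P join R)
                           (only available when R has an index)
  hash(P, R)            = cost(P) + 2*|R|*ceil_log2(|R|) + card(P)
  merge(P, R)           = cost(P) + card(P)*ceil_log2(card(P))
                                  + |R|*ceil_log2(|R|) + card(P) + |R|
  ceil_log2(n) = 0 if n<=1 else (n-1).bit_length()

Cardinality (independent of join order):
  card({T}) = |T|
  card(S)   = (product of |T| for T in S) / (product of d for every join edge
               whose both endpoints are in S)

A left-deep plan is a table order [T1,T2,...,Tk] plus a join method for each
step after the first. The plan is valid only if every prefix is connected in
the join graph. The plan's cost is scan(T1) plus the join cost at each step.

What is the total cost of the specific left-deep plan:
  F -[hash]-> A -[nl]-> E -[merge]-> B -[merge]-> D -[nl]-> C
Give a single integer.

step 1: scan F: cost=300, card=300
step 2: join A via hash
    card(P join A) = 300*100/(5) = 6000
    cost = 300 + 2*100*7 + 300 = 2000
step 3: join E via nl
    card(P join E) = 6000*200/(2) = 600000
    cost = 2000 + 6000*200 = 1202000
step 4: join B via merge
    card(P join B) = 600000*120/(15) = 4800000
    cost = 1202000 + 600000*20 + 120*7 + 600000 + 120 = 13802960
step 5: join D via merge
    card(P join D) = 4800000*200/(10) = 96000000
    cost = 13802960 + 4800000*23 + 200*8 + 4800000 + 200 = 129004760
step 6: join C via nl
    card(P join C) = 96000000*300/(200) = 144000000
    cost = 129004760 + 96000000*300 = 28929004760

28929004760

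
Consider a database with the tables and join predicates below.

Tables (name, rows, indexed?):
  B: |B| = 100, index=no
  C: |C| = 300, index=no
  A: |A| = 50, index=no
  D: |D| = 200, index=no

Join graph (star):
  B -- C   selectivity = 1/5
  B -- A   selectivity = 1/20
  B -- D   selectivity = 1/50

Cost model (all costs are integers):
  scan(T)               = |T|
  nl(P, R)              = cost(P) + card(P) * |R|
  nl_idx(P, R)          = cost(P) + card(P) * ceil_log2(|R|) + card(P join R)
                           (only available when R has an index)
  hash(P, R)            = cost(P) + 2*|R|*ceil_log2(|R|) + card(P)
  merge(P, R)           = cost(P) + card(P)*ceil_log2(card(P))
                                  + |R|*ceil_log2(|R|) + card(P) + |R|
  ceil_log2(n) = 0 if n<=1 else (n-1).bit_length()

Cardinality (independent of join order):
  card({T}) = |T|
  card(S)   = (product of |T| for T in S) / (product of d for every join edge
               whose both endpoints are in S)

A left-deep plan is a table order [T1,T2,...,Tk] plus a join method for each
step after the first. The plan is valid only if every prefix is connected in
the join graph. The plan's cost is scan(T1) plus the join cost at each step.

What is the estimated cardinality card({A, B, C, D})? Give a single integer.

Tables in S: A(50), B(100), C(300), D(200)
Edges inside S: B-C(d=5), B-A(d=20), B-D(d=50)
numerator = 50 * 100 * 300 * 200 = 300000000
denominator = 5 * 20 * 50 = 5000
card(S) = 300000000 / 5000 = 60000

60000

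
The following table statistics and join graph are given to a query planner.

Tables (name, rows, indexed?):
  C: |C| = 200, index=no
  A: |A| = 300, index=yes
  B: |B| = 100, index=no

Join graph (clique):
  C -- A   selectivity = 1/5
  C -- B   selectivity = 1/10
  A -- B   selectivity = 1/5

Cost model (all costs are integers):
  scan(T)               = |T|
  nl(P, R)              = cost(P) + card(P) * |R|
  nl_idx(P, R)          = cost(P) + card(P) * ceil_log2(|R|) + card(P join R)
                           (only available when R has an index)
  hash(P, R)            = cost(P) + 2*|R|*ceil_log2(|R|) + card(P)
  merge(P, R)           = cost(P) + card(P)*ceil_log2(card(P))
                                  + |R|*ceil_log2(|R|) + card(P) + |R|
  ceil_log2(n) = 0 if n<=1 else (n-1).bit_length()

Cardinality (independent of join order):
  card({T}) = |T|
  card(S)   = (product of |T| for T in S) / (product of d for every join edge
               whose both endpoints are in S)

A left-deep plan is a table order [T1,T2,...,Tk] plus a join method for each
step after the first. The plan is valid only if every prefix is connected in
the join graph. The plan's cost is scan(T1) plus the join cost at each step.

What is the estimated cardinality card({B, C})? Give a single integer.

2000

Tables in S: B(100), C(200)
Edges inside S: C-B(d=10)
numerator = 100 * 200 = 20000
denominator = 10 = 10
card(S) = 20000 / 10 = 2000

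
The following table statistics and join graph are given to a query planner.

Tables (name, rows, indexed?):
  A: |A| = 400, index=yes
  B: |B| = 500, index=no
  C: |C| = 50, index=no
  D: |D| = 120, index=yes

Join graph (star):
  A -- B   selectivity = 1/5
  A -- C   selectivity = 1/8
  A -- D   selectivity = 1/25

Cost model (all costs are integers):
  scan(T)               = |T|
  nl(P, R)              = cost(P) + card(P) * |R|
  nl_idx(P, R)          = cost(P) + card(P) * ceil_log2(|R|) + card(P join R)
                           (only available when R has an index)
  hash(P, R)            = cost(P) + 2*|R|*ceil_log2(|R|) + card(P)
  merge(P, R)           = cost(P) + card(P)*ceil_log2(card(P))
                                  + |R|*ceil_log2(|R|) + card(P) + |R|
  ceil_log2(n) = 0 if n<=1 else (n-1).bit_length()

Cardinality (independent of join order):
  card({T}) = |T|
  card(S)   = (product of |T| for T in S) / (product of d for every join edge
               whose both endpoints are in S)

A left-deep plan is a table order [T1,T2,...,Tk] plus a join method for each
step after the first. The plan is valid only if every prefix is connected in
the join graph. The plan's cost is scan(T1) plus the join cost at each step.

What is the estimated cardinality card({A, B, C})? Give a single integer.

250000

Tables in S: A(400), B(500), C(50)
Edges inside S: A-B(d=5), A-C(d=8)
numerator = 400 * 500 * 50 = 10000000
denominator = 5 * 8 = 40
card(S) = 10000000 / 40 = 250000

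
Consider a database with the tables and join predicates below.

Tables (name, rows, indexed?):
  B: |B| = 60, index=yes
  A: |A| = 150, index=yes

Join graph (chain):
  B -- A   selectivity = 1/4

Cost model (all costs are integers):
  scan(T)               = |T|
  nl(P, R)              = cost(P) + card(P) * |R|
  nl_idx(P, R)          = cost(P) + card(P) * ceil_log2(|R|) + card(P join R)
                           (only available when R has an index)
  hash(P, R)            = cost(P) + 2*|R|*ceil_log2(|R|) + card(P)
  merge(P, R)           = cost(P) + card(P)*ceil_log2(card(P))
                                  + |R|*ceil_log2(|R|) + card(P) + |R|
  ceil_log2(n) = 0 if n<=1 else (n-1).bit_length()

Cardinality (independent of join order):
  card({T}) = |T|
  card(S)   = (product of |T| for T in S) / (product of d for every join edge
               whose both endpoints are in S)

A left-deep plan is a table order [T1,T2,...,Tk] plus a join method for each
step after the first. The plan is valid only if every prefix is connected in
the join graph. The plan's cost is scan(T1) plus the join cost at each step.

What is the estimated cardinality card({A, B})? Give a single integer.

Tables in S: A(150), B(60)
Edges inside S: B-A(d=4)
numerator = 150 * 60 = 9000
denominator = 4 = 4
card(S) = 9000 / 4 = 2250

2250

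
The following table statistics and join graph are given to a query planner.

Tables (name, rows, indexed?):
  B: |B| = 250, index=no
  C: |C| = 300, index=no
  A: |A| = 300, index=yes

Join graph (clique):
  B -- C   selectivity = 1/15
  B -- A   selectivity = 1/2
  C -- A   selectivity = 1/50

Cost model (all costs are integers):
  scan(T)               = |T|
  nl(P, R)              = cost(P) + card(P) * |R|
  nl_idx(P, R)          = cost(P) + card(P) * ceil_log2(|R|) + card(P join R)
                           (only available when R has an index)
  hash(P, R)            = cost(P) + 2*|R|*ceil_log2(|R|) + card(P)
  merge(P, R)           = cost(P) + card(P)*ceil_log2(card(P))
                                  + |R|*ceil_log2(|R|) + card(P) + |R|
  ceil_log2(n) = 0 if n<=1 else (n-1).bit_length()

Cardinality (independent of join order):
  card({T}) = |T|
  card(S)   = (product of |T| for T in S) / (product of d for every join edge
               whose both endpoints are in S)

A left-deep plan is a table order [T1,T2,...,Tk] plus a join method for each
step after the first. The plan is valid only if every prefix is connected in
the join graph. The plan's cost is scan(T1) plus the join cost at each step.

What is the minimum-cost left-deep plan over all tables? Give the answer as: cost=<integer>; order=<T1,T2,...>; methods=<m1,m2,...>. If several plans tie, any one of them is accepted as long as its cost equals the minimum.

Selinger DP (subsets sized 1..n):
  {B}: scan cost=250, card=250
  {C}: scan cost=300, card=300
  {A}: scan cost=300, card=300
  {BC}: card=5000; try (B,hash)→4600, (C,merge)→5500, (B,merge)→5550, (C,hash)→5900, (C,nl)→75250, (B,nl)→75300; best=4600 via (B,hash)
  {AB}: card=37500; try (B,hash)→4600, (A,merge)→5500, (B,merge)→5550, (A,hash)→5900, (A,nl_idx)→40000, (A,nl)→75250 …(+1); best=4600 via (B,hash)
  {AC}: card=1800; try (A,nl_idx)→4800, (C,hash)→6000, (A,hash)→6000, (C,merge)→6300, (A,merge)→6300, (C,nl)→90300 …(+1); best=4800 via (A,nl_idx)
  {ABC}: card=15000; try (B,hash)→10600, (A,hash)→15000, (B,merge)→28650, (C,hash)→47500, (A,nl_idx)→64600, (A,merge)→77600 …(+4); best=10600 via (B,hash)

cost=10600; order=C,A,B; methods=nl_idx,hash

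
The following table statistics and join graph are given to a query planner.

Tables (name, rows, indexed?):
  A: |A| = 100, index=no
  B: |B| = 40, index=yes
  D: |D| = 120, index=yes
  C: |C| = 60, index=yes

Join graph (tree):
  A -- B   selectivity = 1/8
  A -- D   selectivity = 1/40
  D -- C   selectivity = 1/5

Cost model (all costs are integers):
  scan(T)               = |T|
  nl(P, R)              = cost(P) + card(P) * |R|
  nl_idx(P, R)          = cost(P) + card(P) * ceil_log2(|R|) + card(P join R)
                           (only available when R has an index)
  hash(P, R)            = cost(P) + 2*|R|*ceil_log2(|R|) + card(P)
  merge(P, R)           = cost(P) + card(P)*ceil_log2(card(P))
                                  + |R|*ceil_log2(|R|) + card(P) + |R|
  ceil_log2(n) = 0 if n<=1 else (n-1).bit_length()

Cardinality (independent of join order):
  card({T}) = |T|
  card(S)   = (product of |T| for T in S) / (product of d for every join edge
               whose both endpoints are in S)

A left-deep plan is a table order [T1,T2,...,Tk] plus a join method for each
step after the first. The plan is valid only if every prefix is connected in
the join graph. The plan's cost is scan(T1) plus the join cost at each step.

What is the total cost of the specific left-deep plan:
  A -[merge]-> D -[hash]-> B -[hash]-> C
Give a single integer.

step 1: scan A: cost=100, card=100
step 2: join D via merge
    card(P join D) = 100*120/(40) = 300
    cost = 100 + 100*7 + 120*7 + 100 + 120 = 1860
step 3: join B via hash
    card(P join B) = 300*40/(8) = 1500
    cost = 1860 + 2*40*6 + 300 = 2640
step 4: join C via hash
    card(P join C) = 1500*60/(5) = 18000
    cost = 2640 + 2*60*6 + 1500 = 4860

4860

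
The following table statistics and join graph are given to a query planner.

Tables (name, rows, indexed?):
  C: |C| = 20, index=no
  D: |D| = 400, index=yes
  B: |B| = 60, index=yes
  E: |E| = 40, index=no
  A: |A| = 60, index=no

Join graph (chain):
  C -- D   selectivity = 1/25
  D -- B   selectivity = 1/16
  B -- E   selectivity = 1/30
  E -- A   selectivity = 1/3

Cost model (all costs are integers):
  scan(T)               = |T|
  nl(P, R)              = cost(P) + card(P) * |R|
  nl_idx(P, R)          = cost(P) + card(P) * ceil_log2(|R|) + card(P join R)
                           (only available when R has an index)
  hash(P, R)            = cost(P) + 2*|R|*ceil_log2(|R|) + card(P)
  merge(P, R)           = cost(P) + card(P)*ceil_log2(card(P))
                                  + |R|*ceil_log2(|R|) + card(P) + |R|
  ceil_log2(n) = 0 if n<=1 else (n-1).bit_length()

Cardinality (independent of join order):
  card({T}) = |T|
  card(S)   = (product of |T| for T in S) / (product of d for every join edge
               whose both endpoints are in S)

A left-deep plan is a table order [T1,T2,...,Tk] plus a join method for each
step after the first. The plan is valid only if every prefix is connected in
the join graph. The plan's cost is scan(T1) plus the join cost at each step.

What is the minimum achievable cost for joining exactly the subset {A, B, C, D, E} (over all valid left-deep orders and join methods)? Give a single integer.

5560

Selinger DP over subsets of {A,B,C,D,E}:
  {C}: scan cost=20, card=20
  {D}: scan cost=400, card=400
  {B}: scan cost=60, card=60
  {E}: scan cost=40, card=40
  {A}: scan cost=60, card=60
  {CD}: card=320; try (D,nl_idx)→520, (C,hash)→1000, (D,merge)→4140, (C,merge)→4520, (D,hash)→7240, (D,nl)→8020 …(+1); best=520 via (D,nl_idx)
  {BD}: card=1500; try (B,hash)→1520, (D,nl_idx)→2100, (B,nl_idx)→4300, (D,merge)→4480, (B,merge)→4820, (D,hash)→7320 …(+2); best=1520 via (B,hash)
  {BE}: card=80; try (B,nl_idx)→360, (E,hash)→600, (B,merge)→740, (E,merge)→760, (B,hash)→800, (B,nl)→2440 …(+1); best=360 via (B,nl_idx)
  {AE}: card=800; try (E,hash)→600, (A,merge)→740, (E,merge)→760, (A,hash)→800, (A,nl)→2440, (E,nl)→2460; best=600 via (E,hash)
  {BCD}: card=1200; try (B,hash)→1560, (C,hash)→3220, (B,nl_idx)→3640, (B,merge)→4140, (C,merge)→19640, (B,nl)→19720 …(+1); best=1560 via (B,hash)
  {BDE}: card=2000; try (D,nl_idx)→3080, (E,hash)→3500, (D,merge)→5000, (D,hash)→7640, (E,merge)→19800, (D,nl)→32360 …(+1); best=3080 via (D,nl_idx)
  {ABE}: card=1600; try (A,hash)→1160, (A,merge)→1420, (B,hash)→2120, (A,nl)→5160, (B,nl_idx)→7000, (B,merge)→9820 …(+1); best=1160 via (A,hash)
  {BCDE}: card=1600; try (E,hash)→3240, (C,hash)→5280, (E,merge)→16240, (C,merge)→27200, (C,nl)→43080, (E,nl)→49560; best=3240 via (E,hash)
  {ABDE}: card=40000; try (A,hash)→5800, (D,hash)→9960, (D,merge)→24360, (A,merge)→27500, (D,nl_idx)→55560, (A,nl)→123080 …(+1); best=5800 via (A,hash)
  {ABCDE}: card=32000; try (A,hash)→5560, (A,merge)→22860, (C,hash)→46000, (A,nl)→99240, (C,merge)→685920, (C,nl)→805800; best=5560 via (A,hash)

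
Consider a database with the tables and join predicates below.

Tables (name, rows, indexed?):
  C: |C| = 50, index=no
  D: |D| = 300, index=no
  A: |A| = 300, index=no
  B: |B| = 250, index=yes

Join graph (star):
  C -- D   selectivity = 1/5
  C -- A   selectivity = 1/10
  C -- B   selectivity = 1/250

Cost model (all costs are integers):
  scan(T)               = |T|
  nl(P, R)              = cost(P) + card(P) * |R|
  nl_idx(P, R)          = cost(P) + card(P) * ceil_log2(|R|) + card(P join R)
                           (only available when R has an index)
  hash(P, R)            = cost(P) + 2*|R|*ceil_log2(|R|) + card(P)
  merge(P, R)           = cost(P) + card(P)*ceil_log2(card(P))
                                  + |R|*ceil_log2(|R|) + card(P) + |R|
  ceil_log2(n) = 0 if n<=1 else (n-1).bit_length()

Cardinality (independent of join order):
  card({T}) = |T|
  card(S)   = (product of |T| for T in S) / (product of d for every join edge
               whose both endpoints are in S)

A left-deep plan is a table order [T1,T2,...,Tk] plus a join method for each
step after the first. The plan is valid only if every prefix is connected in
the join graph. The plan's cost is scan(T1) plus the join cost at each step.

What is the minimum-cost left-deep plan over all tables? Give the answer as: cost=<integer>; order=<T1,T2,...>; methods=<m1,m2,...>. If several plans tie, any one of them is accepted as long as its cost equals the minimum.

cost=10750; order=C,B,A,D; methods=nl_idx,merge,hash

Selinger DP (subsets sized 1..n):
  {C}: scan cost=50, card=50
  {D}: scan cost=300, card=300
  {A}: scan cost=300, card=300
  {B}: scan cost=250, card=250
  {CD}: card=3000; try (C,hash)→1200, (D,merge)→3400, (C,merge)→3650, (D,hash)→5500, (D,nl)→15050, (C,nl)→15300; best=1200 via (C,hash)
  {AC}: card=1500; try (C,hash)→1200, (A,merge)→3400, (C,merge)→3650, (A,hash)→5500, (A,nl)→15050, (C,nl)→15300; best=1200 via (C,hash)
  {BC}: card=50; try (B,nl_idx)→500, (C,hash)→1100, (B,merge)→2650, (C,merge)→2850, (B,hash)→4100, (B,nl)→12550 …(+1); best=500 via (B,nl_idx)
  {ACD}: card=90000; try (D,hash)→8100, (A,hash)→9600, (D,merge)→22200, (A,merge)→43200, (D,nl)→451200, (A,nl)→901200; best=8100 via (D,hash)
  {BCD}: card=3000; try (D,merge)→3850, (D,hash)→5950, (B,hash)→8200, (D,nl)→15500, (B,nl_idx)→28200, (B,merge)→42450 …(+1); best=3850 via (D,merge)
  {ABC}: card=1500; try (A,merge)→3850, (A,hash)→5950, (B,hash)→6700, (B,nl_idx)→14700, (A,nl)→15500, (B,merge)→21450 …(+1); best=3850 via (A,merge)
  {ABCD}: card=90000; try (D,hash)→10750, (A,hash)→12250, (D,merge)→24850, (A,merge)→45850, (B,hash)→102100, (D,nl)→453850 …(+4); best=10750 via (D,hash)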